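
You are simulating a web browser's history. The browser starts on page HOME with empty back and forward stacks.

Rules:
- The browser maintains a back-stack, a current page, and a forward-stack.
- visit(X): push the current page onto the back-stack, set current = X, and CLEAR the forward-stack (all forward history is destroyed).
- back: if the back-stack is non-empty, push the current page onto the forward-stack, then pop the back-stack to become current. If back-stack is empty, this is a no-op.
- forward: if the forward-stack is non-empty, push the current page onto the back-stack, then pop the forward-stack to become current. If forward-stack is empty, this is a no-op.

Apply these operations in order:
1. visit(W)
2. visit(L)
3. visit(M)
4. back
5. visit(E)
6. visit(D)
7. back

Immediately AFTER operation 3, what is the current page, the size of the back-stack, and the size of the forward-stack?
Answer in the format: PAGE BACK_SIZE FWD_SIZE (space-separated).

After 1 (visit(W)): cur=W back=1 fwd=0
After 2 (visit(L)): cur=L back=2 fwd=0
After 3 (visit(M)): cur=M back=3 fwd=0

M 3 0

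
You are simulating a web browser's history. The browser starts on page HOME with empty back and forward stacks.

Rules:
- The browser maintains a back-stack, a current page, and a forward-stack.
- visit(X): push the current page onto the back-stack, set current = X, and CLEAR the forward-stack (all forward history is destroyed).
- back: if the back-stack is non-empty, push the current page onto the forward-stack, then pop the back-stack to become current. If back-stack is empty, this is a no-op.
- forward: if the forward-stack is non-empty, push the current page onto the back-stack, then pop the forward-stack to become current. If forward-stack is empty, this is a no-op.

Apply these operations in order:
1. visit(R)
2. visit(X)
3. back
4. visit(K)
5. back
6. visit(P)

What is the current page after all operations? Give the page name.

Answer: P

Derivation:
After 1 (visit(R)): cur=R back=1 fwd=0
After 2 (visit(X)): cur=X back=2 fwd=0
After 3 (back): cur=R back=1 fwd=1
After 4 (visit(K)): cur=K back=2 fwd=0
After 5 (back): cur=R back=1 fwd=1
After 6 (visit(P)): cur=P back=2 fwd=0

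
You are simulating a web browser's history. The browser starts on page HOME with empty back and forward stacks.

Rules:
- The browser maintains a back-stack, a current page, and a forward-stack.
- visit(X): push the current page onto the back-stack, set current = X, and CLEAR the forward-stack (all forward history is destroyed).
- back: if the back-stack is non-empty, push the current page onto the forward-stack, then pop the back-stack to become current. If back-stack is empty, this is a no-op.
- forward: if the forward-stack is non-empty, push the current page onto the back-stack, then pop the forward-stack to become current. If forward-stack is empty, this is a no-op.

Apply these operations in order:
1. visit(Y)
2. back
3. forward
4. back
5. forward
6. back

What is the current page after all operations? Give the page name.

Answer: HOME

Derivation:
After 1 (visit(Y)): cur=Y back=1 fwd=0
After 2 (back): cur=HOME back=0 fwd=1
After 3 (forward): cur=Y back=1 fwd=0
After 4 (back): cur=HOME back=0 fwd=1
After 5 (forward): cur=Y back=1 fwd=0
After 6 (back): cur=HOME back=0 fwd=1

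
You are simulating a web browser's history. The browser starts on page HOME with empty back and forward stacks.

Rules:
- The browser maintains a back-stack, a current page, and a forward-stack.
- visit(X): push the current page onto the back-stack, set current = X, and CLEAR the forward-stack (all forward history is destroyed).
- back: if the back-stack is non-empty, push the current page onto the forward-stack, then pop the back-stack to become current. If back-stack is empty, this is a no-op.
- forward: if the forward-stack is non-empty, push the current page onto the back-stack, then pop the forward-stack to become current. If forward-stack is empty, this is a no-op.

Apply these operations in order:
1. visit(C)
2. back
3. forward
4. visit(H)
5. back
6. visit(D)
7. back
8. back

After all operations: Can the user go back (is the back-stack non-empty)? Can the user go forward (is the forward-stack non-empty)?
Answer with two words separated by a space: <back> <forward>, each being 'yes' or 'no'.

After 1 (visit(C)): cur=C back=1 fwd=0
After 2 (back): cur=HOME back=0 fwd=1
After 3 (forward): cur=C back=1 fwd=0
After 4 (visit(H)): cur=H back=2 fwd=0
After 5 (back): cur=C back=1 fwd=1
After 6 (visit(D)): cur=D back=2 fwd=0
After 7 (back): cur=C back=1 fwd=1
After 8 (back): cur=HOME back=0 fwd=2

Answer: no yes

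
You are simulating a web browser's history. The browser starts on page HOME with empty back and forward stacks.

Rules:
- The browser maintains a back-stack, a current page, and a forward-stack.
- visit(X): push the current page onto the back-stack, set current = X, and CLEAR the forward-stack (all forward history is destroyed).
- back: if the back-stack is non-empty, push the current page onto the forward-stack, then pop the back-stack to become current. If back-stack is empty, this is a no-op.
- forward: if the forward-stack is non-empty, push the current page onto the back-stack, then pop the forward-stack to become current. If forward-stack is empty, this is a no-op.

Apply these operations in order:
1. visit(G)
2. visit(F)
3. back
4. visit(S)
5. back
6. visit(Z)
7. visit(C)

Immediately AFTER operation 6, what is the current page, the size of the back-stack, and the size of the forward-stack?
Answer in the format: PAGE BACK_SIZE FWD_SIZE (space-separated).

After 1 (visit(G)): cur=G back=1 fwd=0
After 2 (visit(F)): cur=F back=2 fwd=0
After 3 (back): cur=G back=1 fwd=1
After 4 (visit(S)): cur=S back=2 fwd=0
After 5 (back): cur=G back=1 fwd=1
After 6 (visit(Z)): cur=Z back=2 fwd=0

Z 2 0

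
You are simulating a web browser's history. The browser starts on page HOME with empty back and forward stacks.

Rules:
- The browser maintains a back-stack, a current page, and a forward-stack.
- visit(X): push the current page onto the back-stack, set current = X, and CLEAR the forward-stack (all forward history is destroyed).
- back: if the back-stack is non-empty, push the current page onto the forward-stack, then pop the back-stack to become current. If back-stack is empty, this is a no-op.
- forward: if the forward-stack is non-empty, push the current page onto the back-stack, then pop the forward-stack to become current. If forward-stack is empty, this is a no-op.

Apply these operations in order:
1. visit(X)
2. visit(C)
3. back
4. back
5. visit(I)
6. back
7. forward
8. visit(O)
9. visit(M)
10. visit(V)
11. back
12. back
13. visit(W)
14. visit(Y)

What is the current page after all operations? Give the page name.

Answer: Y

Derivation:
After 1 (visit(X)): cur=X back=1 fwd=0
After 2 (visit(C)): cur=C back=2 fwd=0
After 3 (back): cur=X back=1 fwd=1
After 4 (back): cur=HOME back=0 fwd=2
After 5 (visit(I)): cur=I back=1 fwd=0
After 6 (back): cur=HOME back=0 fwd=1
After 7 (forward): cur=I back=1 fwd=0
After 8 (visit(O)): cur=O back=2 fwd=0
After 9 (visit(M)): cur=M back=3 fwd=0
After 10 (visit(V)): cur=V back=4 fwd=0
After 11 (back): cur=M back=3 fwd=1
After 12 (back): cur=O back=2 fwd=2
After 13 (visit(W)): cur=W back=3 fwd=0
After 14 (visit(Y)): cur=Y back=4 fwd=0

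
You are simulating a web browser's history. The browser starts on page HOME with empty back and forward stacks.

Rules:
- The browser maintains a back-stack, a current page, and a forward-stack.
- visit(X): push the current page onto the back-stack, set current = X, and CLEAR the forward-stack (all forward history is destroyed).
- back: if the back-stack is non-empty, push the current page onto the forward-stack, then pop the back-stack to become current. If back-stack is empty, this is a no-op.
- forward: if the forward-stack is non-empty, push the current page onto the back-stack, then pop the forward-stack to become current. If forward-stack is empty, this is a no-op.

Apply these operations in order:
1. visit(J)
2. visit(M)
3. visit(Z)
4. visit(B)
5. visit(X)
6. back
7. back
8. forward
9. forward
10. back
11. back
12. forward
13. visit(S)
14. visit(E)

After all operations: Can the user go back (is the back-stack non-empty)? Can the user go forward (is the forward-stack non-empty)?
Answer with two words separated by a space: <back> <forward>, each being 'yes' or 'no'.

After 1 (visit(J)): cur=J back=1 fwd=0
After 2 (visit(M)): cur=M back=2 fwd=0
After 3 (visit(Z)): cur=Z back=3 fwd=0
After 4 (visit(B)): cur=B back=4 fwd=0
After 5 (visit(X)): cur=X back=5 fwd=0
After 6 (back): cur=B back=4 fwd=1
After 7 (back): cur=Z back=3 fwd=2
After 8 (forward): cur=B back=4 fwd=1
After 9 (forward): cur=X back=5 fwd=0
After 10 (back): cur=B back=4 fwd=1
After 11 (back): cur=Z back=3 fwd=2
After 12 (forward): cur=B back=4 fwd=1
After 13 (visit(S)): cur=S back=5 fwd=0
After 14 (visit(E)): cur=E back=6 fwd=0

Answer: yes no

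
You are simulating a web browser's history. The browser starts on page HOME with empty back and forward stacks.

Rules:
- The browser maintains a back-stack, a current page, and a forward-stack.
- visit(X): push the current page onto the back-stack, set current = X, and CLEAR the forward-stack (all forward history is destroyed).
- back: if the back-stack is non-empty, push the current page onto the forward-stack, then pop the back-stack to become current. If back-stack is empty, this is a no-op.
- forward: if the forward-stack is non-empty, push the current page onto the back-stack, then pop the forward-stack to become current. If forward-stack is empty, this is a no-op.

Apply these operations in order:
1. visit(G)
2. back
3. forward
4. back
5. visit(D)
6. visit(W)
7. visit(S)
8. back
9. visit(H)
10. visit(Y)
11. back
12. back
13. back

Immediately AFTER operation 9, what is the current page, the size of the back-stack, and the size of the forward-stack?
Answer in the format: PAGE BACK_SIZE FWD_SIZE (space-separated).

After 1 (visit(G)): cur=G back=1 fwd=0
After 2 (back): cur=HOME back=0 fwd=1
After 3 (forward): cur=G back=1 fwd=0
After 4 (back): cur=HOME back=0 fwd=1
After 5 (visit(D)): cur=D back=1 fwd=0
After 6 (visit(W)): cur=W back=2 fwd=0
After 7 (visit(S)): cur=S back=3 fwd=0
After 8 (back): cur=W back=2 fwd=1
After 9 (visit(H)): cur=H back=3 fwd=0

H 3 0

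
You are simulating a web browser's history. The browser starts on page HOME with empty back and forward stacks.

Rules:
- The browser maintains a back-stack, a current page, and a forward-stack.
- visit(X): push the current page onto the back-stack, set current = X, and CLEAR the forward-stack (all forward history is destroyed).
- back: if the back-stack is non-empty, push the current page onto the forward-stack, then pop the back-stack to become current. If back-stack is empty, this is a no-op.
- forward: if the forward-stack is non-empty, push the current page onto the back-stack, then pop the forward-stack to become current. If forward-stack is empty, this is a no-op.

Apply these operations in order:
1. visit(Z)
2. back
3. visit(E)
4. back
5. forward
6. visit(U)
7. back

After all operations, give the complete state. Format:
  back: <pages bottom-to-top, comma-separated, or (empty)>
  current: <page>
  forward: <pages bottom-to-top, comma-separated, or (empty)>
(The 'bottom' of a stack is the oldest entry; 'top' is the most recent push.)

After 1 (visit(Z)): cur=Z back=1 fwd=0
After 2 (back): cur=HOME back=0 fwd=1
After 3 (visit(E)): cur=E back=1 fwd=0
After 4 (back): cur=HOME back=0 fwd=1
After 5 (forward): cur=E back=1 fwd=0
After 6 (visit(U)): cur=U back=2 fwd=0
After 7 (back): cur=E back=1 fwd=1

Answer: back: HOME
current: E
forward: U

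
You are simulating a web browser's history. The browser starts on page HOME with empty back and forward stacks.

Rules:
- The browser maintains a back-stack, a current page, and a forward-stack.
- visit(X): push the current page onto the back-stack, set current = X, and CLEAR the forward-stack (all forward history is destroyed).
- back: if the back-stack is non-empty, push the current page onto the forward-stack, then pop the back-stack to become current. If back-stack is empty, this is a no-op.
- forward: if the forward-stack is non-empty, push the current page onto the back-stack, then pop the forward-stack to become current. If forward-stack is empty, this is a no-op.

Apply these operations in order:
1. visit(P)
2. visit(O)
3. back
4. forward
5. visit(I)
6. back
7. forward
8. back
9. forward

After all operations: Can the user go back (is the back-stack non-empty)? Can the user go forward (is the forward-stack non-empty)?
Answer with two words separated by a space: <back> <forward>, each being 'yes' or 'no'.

After 1 (visit(P)): cur=P back=1 fwd=0
After 2 (visit(O)): cur=O back=2 fwd=0
After 3 (back): cur=P back=1 fwd=1
After 4 (forward): cur=O back=2 fwd=0
After 5 (visit(I)): cur=I back=3 fwd=0
After 6 (back): cur=O back=2 fwd=1
After 7 (forward): cur=I back=3 fwd=0
After 8 (back): cur=O back=2 fwd=1
After 9 (forward): cur=I back=3 fwd=0

Answer: yes no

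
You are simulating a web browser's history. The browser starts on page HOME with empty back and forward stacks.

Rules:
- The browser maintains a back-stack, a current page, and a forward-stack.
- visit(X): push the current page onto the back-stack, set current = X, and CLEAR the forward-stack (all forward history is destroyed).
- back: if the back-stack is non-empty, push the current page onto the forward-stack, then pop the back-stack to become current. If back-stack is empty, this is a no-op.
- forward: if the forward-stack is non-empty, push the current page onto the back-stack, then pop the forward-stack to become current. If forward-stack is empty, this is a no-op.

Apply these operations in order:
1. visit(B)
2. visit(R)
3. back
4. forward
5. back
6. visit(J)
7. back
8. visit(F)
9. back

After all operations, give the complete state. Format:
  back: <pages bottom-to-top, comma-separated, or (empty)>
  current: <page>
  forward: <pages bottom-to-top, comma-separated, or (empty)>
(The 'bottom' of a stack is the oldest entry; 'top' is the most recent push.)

After 1 (visit(B)): cur=B back=1 fwd=0
After 2 (visit(R)): cur=R back=2 fwd=0
After 3 (back): cur=B back=1 fwd=1
After 4 (forward): cur=R back=2 fwd=0
After 5 (back): cur=B back=1 fwd=1
After 6 (visit(J)): cur=J back=2 fwd=0
After 7 (back): cur=B back=1 fwd=1
After 8 (visit(F)): cur=F back=2 fwd=0
After 9 (back): cur=B back=1 fwd=1

Answer: back: HOME
current: B
forward: F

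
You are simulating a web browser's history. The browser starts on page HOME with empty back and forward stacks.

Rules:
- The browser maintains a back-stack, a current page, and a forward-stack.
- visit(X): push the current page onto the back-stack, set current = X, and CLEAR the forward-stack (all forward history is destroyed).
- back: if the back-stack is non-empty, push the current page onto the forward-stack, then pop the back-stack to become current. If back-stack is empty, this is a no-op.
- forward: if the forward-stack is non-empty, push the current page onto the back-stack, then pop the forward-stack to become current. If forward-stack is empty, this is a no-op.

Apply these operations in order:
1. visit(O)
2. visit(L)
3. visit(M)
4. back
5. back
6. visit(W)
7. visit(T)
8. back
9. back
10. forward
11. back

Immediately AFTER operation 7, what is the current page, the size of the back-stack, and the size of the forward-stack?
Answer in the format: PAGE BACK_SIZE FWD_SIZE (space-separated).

After 1 (visit(O)): cur=O back=1 fwd=0
After 2 (visit(L)): cur=L back=2 fwd=0
After 3 (visit(M)): cur=M back=3 fwd=0
After 4 (back): cur=L back=2 fwd=1
After 5 (back): cur=O back=1 fwd=2
After 6 (visit(W)): cur=W back=2 fwd=0
After 7 (visit(T)): cur=T back=3 fwd=0

T 3 0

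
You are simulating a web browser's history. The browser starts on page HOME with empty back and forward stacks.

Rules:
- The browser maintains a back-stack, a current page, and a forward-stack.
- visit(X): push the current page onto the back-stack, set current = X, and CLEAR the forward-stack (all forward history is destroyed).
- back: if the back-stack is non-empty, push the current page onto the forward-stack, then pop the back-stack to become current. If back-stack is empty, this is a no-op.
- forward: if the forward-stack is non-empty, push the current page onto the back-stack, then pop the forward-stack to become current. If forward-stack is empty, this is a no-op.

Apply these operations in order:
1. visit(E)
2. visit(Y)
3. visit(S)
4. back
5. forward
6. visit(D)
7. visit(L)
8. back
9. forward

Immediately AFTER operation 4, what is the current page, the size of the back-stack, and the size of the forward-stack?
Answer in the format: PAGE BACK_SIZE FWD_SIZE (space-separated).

After 1 (visit(E)): cur=E back=1 fwd=0
After 2 (visit(Y)): cur=Y back=2 fwd=0
After 3 (visit(S)): cur=S back=3 fwd=0
After 4 (back): cur=Y back=2 fwd=1

Y 2 1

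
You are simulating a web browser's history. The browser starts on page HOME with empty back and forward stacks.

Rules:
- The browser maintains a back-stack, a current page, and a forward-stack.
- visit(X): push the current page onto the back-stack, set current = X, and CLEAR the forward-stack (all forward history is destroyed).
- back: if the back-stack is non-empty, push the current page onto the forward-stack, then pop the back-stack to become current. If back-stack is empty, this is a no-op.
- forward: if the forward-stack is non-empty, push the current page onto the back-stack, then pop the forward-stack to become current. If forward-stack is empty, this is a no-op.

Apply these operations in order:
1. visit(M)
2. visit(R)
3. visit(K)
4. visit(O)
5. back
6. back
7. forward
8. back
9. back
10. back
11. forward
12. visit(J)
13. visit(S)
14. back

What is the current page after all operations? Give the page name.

After 1 (visit(M)): cur=M back=1 fwd=0
After 2 (visit(R)): cur=R back=2 fwd=0
After 3 (visit(K)): cur=K back=3 fwd=0
After 4 (visit(O)): cur=O back=4 fwd=0
After 5 (back): cur=K back=3 fwd=1
After 6 (back): cur=R back=2 fwd=2
After 7 (forward): cur=K back=3 fwd=1
After 8 (back): cur=R back=2 fwd=2
After 9 (back): cur=M back=1 fwd=3
After 10 (back): cur=HOME back=0 fwd=4
After 11 (forward): cur=M back=1 fwd=3
After 12 (visit(J)): cur=J back=2 fwd=0
After 13 (visit(S)): cur=S back=3 fwd=0
After 14 (back): cur=J back=2 fwd=1

Answer: J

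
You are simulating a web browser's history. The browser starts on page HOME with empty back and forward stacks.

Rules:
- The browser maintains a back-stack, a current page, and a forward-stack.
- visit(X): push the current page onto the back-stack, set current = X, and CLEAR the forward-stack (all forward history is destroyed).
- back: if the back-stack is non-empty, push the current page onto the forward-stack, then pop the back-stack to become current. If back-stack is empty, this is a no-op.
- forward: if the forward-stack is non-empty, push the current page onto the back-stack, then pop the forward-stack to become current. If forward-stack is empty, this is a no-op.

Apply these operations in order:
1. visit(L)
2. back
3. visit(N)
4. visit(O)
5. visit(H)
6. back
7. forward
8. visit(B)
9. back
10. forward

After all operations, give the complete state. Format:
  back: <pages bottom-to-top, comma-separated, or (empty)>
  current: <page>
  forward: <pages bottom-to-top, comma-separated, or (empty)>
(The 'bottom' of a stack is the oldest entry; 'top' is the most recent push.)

After 1 (visit(L)): cur=L back=1 fwd=0
After 2 (back): cur=HOME back=0 fwd=1
After 3 (visit(N)): cur=N back=1 fwd=0
After 4 (visit(O)): cur=O back=2 fwd=0
After 5 (visit(H)): cur=H back=3 fwd=0
After 6 (back): cur=O back=2 fwd=1
After 7 (forward): cur=H back=3 fwd=0
After 8 (visit(B)): cur=B back=4 fwd=0
After 9 (back): cur=H back=3 fwd=1
After 10 (forward): cur=B back=4 fwd=0

Answer: back: HOME,N,O,H
current: B
forward: (empty)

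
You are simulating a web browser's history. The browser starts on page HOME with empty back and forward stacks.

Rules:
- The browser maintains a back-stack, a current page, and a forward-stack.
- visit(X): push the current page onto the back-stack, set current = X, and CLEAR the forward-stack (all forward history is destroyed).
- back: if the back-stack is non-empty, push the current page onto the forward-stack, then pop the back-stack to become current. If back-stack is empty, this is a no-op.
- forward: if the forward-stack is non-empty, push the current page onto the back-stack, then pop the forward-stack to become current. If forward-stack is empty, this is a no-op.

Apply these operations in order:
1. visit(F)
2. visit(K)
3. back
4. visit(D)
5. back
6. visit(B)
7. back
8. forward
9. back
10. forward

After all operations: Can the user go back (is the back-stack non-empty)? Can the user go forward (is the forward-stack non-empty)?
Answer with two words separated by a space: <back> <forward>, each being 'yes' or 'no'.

Answer: yes no

Derivation:
After 1 (visit(F)): cur=F back=1 fwd=0
After 2 (visit(K)): cur=K back=2 fwd=0
After 3 (back): cur=F back=1 fwd=1
After 4 (visit(D)): cur=D back=2 fwd=0
After 5 (back): cur=F back=1 fwd=1
After 6 (visit(B)): cur=B back=2 fwd=0
After 7 (back): cur=F back=1 fwd=1
After 8 (forward): cur=B back=2 fwd=0
After 9 (back): cur=F back=1 fwd=1
After 10 (forward): cur=B back=2 fwd=0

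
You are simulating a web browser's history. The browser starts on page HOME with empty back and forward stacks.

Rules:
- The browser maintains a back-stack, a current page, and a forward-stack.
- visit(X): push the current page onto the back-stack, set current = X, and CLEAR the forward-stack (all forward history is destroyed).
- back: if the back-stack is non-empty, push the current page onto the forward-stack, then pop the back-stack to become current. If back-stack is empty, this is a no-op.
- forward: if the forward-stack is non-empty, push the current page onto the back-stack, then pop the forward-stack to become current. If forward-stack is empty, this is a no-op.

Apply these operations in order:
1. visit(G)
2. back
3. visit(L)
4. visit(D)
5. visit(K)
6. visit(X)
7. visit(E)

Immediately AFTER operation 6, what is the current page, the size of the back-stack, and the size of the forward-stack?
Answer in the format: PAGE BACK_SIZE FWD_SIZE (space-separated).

After 1 (visit(G)): cur=G back=1 fwd=0
After 2 (back): cur=HOME back=0 fwd=1
After 3 (visit(L)): cur=L back=1 fwd=0
After 4 (visit(D)): cur=D back=2 fwd=0
After 5 (visit(K)): cur=K back=3 fwd=0
After 6 (visit(X)): cur=X back=4 fwd=0

X 4 0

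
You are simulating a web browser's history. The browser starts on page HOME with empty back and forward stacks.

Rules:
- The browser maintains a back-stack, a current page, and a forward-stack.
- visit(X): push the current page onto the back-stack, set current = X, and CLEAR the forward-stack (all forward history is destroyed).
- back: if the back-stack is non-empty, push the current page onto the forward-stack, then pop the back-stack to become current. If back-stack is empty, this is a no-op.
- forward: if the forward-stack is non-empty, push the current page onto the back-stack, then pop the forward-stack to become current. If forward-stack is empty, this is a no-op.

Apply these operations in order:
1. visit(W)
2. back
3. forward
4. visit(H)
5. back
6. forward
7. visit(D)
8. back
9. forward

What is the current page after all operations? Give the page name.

After 1 (visit(W)): cur=W back=1 fwd=0
After 2 (back): cur=HOME back=0 fwd=1
After 3 (forward): cur=W back=1 fwd=0
After 4 (visit(H)): cur=H back=2 fwd=0
After 5 (back): cur=W back=1 fwd=1
After 6 (forward): cur=H back=2 fwd=0
After 7 (visit(D)): cur=D back=3 fwd=0
After 8 (back): cur=H back=2 fwd=1
After 9 (forward): cur=D back=3 fwd=0

Answer: D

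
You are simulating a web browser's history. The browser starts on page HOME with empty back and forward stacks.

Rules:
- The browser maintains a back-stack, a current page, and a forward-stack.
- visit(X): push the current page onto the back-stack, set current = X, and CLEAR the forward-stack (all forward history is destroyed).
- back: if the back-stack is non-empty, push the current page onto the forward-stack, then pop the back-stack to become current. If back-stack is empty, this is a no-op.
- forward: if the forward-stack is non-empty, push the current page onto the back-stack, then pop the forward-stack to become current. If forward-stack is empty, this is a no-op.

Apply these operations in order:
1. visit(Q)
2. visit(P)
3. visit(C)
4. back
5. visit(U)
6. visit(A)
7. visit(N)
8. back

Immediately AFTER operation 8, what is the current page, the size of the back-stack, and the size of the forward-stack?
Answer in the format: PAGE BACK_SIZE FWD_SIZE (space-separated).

After 1 (visit(Q)): cur=Q back=1 fwd=0
After 2 (visit(P)): cur=P back=2 fwd=0
After 3 (visit(C)): cur=C back=3 fwd=0
After 4 (back): cur=P back=2 fwd=1
After 5 (visit(U)): cur=U back=3 fwd=0
After 6 (visit(A)): cur=A back=4 fwd=0
After 7 (visit(N)): cur=N back=5 fwd=0
After 8 (back): cur=A back=4 fwd=1

A 4 1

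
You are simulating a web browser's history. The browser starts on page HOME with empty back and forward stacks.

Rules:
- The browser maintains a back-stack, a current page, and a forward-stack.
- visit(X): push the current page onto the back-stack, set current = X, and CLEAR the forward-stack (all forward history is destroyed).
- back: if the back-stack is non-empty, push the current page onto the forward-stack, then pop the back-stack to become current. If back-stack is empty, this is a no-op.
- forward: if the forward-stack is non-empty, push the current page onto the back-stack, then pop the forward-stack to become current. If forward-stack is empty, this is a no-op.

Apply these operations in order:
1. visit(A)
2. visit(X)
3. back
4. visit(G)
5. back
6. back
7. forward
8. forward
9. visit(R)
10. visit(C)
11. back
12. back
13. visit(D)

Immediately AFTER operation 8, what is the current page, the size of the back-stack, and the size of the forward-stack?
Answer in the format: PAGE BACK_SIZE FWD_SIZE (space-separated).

After 1 (visit(A)): cur=A back=1 fwd=0
After 2 (visit(X)): cur=X back=2 fwd=0
After 3 (back): cur=A back=1 fwd=1
After 4 (visit(G)): cur=G back=2 fwd=0
After 5 (back): cur=A back=1 fwd=1
After 6 (back): cur=HOME back=0 fwd=2
After 7 (forward): cur=A back=1 fwd=1
After 8 (forward): cur=G back=2 fwd=0

G 2 0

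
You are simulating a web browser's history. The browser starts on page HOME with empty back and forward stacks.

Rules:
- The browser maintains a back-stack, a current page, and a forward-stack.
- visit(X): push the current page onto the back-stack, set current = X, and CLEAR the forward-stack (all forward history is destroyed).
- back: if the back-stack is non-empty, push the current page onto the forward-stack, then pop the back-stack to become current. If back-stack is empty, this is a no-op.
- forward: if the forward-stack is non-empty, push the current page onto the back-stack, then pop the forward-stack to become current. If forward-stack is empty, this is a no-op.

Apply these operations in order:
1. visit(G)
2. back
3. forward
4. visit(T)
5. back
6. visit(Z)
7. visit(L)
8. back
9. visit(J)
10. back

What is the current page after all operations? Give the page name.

Answer: Z

Derivation:
After 1 (visit(G)): cur=G back=1 fwd=0
After 2 (back): cur=HOME back=0 fwd=1
After 3 (forward): cur=G back=1 fwd=0
After 4 (visit(T)): cur=T back=2 fwd=0
After 5 (back): cur=G back=1 fwd=1
After 6 (visit(Z)): cur=Z back=2 fwd=0
After 7 (visit(L)): cur=L back=3 fwd=0
After 8 (back): cur=Z back=2 fwd=1
After 9 (visit(J)): cur=J back=3 fwd=0
After 10 (back): cur=Z back=2 fwd=1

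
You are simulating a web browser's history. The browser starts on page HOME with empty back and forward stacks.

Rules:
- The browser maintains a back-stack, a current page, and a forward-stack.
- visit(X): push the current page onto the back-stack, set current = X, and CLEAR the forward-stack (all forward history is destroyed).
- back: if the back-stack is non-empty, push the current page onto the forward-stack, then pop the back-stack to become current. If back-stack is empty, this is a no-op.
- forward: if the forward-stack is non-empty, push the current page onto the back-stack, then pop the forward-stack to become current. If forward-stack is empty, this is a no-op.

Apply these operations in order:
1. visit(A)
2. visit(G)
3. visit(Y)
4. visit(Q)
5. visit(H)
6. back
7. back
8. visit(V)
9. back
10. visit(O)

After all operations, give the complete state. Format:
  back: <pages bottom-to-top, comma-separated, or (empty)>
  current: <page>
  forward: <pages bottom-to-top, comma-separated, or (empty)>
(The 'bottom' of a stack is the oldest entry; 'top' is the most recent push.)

After 1 (visit(A)): cur=A back=1 fwd=0
After 2 (visit(G)): cur=G back=2 fwd=0
After 3 (visit(Y)): cur=Y back=3 fwd=0
After 4 (visit(Q)): cur=Q back=4 fwd=0
After 5 (visit(H)): cur=H back=5 fwd=0
After 6 (back): cur=Q back=4 fwd=1
After 7 (back): cur=Y back=3 fwd=2
After 8 (visit(V)): cur=V back=4 fwd=0
After 9 (back): cur=Y back=3 fwd=1
After 10 (visit(O)): cur=O back=4 fwd=0

Answer: back: HOME,A,G,Y
current: O
forward: (empty)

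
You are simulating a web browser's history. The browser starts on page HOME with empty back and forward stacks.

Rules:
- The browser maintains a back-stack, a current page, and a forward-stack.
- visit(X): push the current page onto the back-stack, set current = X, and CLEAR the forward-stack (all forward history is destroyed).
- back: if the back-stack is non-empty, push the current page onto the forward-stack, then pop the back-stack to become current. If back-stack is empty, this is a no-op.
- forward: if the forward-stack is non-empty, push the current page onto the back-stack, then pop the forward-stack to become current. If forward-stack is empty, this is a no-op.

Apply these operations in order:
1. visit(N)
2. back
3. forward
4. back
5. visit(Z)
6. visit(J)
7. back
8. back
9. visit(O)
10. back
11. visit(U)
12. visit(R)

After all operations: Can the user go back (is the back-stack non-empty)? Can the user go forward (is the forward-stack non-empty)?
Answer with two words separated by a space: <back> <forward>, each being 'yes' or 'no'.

Answer: yes no

Derivation:
After 1 (visit(N)): cur=N back=1 fwd=0
After 2 (back): cur=HOME back=0 fwd=1
After 3 (forward): cur=N back=1 fwd=0
After 4 (back): cur=HOME back=0 fwd=1
After 5 (visit(Z)): cur=Z back=1 fwd=0
After 6 (visit(J)): cur=J back=2 fwd=0
After 7 (back): cur=Z back=1 fwd=1
After 8 (back): cur=HOME back=0 fwd=2
After 9 (visit(O)): cur=O back=1 fwd=0
After 10 (back): cur=HOME back=0 fwd=1
After 11 (visit(U)): cur=U back=1 fwd=0
After 12 (visit(R)): cur=R back=2 fwd=0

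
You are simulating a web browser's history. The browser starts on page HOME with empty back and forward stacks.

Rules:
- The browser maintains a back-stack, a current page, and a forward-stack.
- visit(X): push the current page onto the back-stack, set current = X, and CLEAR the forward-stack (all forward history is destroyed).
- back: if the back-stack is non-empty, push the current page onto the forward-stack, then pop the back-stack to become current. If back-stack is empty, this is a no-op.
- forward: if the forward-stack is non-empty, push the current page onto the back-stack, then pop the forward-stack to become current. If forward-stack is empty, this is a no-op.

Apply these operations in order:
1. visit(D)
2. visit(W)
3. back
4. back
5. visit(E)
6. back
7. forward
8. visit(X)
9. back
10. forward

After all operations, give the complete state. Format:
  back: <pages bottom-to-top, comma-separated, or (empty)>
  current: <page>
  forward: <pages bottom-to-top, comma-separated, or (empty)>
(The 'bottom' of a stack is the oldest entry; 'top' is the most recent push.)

After 1 (visit(D)): cur=D back=1 fwd=0
After 2 (visit(W)): cur=W back=2 fwd=0
After 3 (back): cur=D back=1 fwd=1
After 4 (back): cur=HOME back=0 fwd=2
After 5 (visit(E)): cur=E back=1 fwd=0
After 6 (back): cur=HOME back=0 fwd=1
After 7 (forward): cur=E back=1 fwd=0
After 8 (visit(X)): cur=X back=2 fwd=0
After 9 (back): cur=E back=1 fwd=1
After 10 (forward): cur=X back=2 fwd=0

Answer: back: HOME,E
current: X
forward: (empty)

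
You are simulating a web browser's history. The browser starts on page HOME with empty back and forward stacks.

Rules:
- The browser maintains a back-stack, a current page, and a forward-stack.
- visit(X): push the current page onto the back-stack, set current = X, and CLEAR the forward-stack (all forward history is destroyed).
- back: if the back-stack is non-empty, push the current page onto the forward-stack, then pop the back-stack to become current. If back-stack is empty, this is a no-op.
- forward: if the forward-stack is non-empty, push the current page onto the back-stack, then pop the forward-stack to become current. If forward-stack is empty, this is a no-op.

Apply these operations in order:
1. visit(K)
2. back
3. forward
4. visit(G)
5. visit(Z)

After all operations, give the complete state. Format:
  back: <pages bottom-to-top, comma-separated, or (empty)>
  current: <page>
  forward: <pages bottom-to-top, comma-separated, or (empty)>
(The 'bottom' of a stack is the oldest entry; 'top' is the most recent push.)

Answer: back: HOME,K,G
current: Z
forward: (empty)

Derivation:
After 1 (visit(K)): cur=K back=1 fwd=0
After 2 (back): cur=HOME back=0 fwd=1
After 3 (forward): cur=K back=1 fwd=0
After 4 (visit(G)): cur=G back=2 fwd=0
After 5 (visit(Z)): cur=Z back=3 fwd=0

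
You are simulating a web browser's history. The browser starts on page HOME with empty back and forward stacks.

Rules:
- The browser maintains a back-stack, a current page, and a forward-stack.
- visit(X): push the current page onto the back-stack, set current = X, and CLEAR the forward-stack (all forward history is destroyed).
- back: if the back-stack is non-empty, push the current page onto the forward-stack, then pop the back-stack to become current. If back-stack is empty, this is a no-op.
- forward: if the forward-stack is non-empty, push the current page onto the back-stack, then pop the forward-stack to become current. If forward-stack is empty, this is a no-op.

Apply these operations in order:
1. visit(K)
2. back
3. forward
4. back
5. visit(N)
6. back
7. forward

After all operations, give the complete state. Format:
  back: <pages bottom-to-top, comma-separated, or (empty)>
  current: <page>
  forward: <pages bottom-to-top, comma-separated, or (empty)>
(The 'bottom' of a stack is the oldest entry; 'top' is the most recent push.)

Answer: back: HOME
current: N
forward: (empty)

Derivation:
After 1 (visit(K)): cur=K back=1 fwd=0
After 2 (back): cur=HOME back=0 fwd=1
After 3 (forward): cur=K back=1 fwd=0
After 4 (back): cur=HOME back=0 fwd=1
After 5 (visit(N)): cur=N back=1 fwd=0
After 6 (back): cur=HOME back=0 fwd=1
After 7 (forward): cur=N back=1 fwd=0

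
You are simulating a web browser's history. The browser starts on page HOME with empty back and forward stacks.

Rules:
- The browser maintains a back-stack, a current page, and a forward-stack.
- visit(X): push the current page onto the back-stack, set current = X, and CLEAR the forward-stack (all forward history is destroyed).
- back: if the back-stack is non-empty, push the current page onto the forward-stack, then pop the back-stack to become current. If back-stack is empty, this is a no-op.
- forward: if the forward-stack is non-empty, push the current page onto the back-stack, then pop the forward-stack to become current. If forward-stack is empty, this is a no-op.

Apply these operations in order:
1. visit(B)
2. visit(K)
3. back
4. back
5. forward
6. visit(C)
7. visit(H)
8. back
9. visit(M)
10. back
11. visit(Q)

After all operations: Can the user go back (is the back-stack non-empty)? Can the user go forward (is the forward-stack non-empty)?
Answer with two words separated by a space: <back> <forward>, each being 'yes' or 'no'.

Answer: yes no

Derivation:
After 1 (visit(B)): cur=B back=1 fwd=0
After 2 (visit(K)): cur=K back=2 fwd=0
After 3 (back): cur=B back=1 fwd=1
After 4 (back): cur=HOME back=0 fwd=2
After 5 (forward): cur=B back=1 fwd=1
After 6 (visit(C)): cur=C back=2 fwd=0
After 7 (visit(H)): cur=H back=3 fwd=0
After 8 (back): cur=C back=2 fwd=1
After 9 (visit(M)): cur=M back=3 fwd=0
After 10 (back): cur=C back=2 fwd=1
After 11 (visit(Q)): cur=Q back=3 fwd=0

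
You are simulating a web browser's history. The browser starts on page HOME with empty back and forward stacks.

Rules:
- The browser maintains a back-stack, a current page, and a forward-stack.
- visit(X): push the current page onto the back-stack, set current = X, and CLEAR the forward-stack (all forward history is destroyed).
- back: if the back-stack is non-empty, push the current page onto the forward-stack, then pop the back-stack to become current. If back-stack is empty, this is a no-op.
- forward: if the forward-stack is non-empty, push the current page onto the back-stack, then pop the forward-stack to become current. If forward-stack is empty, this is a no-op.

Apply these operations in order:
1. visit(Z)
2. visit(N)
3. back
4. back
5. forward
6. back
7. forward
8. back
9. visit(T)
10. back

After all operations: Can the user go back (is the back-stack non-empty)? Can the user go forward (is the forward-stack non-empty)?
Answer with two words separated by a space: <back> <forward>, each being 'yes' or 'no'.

After 1 (visit(Z)): cur=Z back=1 fwd=0
After 2 (visit(N)): cur=N back=2 fwd=0
After 3 (back): cur=Z back=1 fwd=1
After 4 (back): cur=HOME back=0 fwd=2
After 5 (forward): cur=Z back=1 fwd=1
After 6 (back): cur=HOME back=0 fwd=2
After 7 (forward): cur=Z back=1 fwd=1
After 8 (back): cur=HOME back=0 fwd=2
After 9 (visit(T)): cur=T back=1 fwd=0
After 10 (back): cur=HOME back=0 fwd=1

Answer: no yes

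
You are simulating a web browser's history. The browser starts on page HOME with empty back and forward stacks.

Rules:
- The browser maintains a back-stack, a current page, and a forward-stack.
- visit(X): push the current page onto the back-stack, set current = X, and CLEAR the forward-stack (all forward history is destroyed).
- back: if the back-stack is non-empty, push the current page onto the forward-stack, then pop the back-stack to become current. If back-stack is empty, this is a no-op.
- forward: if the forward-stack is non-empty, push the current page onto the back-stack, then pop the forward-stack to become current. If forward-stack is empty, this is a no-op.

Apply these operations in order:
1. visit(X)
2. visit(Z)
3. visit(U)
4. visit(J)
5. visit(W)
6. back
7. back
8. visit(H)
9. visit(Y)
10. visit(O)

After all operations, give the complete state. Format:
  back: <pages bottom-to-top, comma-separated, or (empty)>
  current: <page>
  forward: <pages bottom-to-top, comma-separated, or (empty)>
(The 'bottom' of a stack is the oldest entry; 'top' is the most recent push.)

Answer: back: HOME,X,Z,U,H,Y
current: O
forward: (empty)

Derivation:
After 1 (visit(X)): cur=X back=1 fwd=0
After 2 (visit(Z)): cur=Z back=2 fwd=0
After 3 (visit(U)): cur=U back=3 fwd=0
After 4 (visit(J)): cur=J back=4 fwd=0
After 5 (visit(W)): cur=W back=5 fwd=0
After 6 (back): cur=J back=4 fwd=1
After 7 (back): cur=U back=3 fwd=2
After 8 (visit(H)): cur=H back=4 fwd=0
After 9 (visit(Y)): cur=Y back=5 fwd=0
After 10 (visit(O)): cur=O back=6 fwd=0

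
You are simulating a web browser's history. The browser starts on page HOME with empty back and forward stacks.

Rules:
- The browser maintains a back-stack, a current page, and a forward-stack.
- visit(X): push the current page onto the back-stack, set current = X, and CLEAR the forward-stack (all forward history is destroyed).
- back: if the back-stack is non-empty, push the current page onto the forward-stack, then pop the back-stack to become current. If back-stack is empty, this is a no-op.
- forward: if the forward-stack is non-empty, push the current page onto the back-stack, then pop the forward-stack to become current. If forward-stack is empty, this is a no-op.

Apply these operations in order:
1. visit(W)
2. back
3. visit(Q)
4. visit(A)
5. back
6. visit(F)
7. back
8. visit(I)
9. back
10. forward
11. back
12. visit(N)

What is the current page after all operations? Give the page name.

After 1 (visit(W)): cur=W back=1 fwd=0
After 2 (back): cur=HOME back=0 fwd=1
After 3 (visit(Q)): cur=Q back=1 fwd=0
After 4 (visit(A)): cur=A back=2 fwd=0
After 5 (back): cur=Q back=1 fwd=1
After 6 (visit(F)): cur=F back=2 fwd=0
After 7 (back): cur=Q back=1 fwd=1
After 8 (visit(I)): cur=I back=2 fwd=0
After 9 (back): cur=Q back=1 fwd=1
After 10 (forward): cur=I back=2 fwd=0
After 11 (back): cur=Q back=1 fwd=1
After 12 (visit(N)): cur=N back=2 fwd=0

Answer: N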